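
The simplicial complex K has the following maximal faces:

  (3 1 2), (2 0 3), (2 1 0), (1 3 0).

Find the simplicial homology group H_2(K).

We work with the vertex ordering 0 < 1 < 2 < 3. The simplices of K, each written with vertices in increasing order, are:

  0-simplices (4): [0], [1], [2], [3]
  1-simplices (6): [0,1], [0,2], [0,3], [1,2], [1,3], [2,3]
  2-simplices (4): [0,1,2], [0,1,3], [0,2,3], [1,2,3]

so the chain groups are C_0 ≅ Z^4, C_1 ≅ Z^6, C_2 ≅ Z^4.

Boundary ∂_1: C_1 → C_0 sends each edge [p,q] (with p < q) to q − p. For instance
  ∂[1,3] = [3] − [1].
This gives a 4×6 integer matrix of rank 3; reducing to Smith normal form yields diagonal entries (1,1,1).

∂_2: C_2 → C_1 acts by ∂[p,q,r] = [q,r] − [p,r] + [p,q]. For instance
  ∂[1,2,3] = [2,3] − [1,3] + [1,2],
  ∂[0,1,3] = [1,3] − [0,3] + [0,1].
The resulting 6×4 matrix has rank 3, and its Smith normal form has invariant factors (1,1,1).

Reading off H_k = ker ∂_k / im ∂_{k+1}:

  H_2: rank ker ∂_2 − rank ∂_3 = (4 − 3) − 0 = 1, and there is no ∂_3, so H_2 ≅ Z.

H_2 ≅ Z.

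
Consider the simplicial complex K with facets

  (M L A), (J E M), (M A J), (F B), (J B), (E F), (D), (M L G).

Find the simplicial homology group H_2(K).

H_2 ≅ 0.

Take the total order A < B < D < E < F < G < J < L < M on the vertex set. Then K (dimension 2) consists of the simplices:

  0-simplices (9): A, B, D, E, F, G, J, L, M
  1-simplices (12): AJ, AL, AM, BF, BJ, EF, EJ, EM, GL, GM, JM, LM
  2-simplices (4): AJM, ALM, EJM, GLM

giving chain groups C_0 ≅ Z^9, C_1 ≅ Z^12, C_2 ≅ Z^4.

∂_1: C_1 → C_0 is given by ∂[p,q] = [q] − [p]. For instance
  ∂BJ = J − B.
This gives a 9×12 integer matrix of rank 7; reducing to Smith normal form yields diagonal entries (1,1,1,1,1,1,1).

The boundary map ∂_2: C_2 → C_1 acts by ∂[p,q,r] = [q,r] − [p,r] + [p,q]. For instance
  ∂EJM = JM − EM + EJ,
  ∂GLM = LM − GM + GL.
The 12×4 boundary matrix has rank 4 and Smith normal form diag(1,1,1,1).

From H_k ≅ ker(∂_k) / im(∂_{k+1}) we obtain:

  H_2: rank ker ∂_2 − rank ∂_3 = (4 − 4) − 0 = 0, and there is no ∂_3, so H_2 ≅ 0.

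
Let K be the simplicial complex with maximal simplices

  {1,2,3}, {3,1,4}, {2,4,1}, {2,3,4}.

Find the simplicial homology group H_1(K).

K has 4 vertices, 6 edges, 4 triangles.
rank ∂_1 = 3, rank ∂_2 = 3 ⇒ b_1 = 6 − 3 − 3 = 0; all invariant factors of ∂_2 are 1 so no torsion. So H_1 = 0.

H_1 ≅ 0.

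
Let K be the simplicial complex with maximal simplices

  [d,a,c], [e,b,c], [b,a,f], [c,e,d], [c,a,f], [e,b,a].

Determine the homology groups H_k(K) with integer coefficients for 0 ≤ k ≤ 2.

Order the vertices as a < b < c < d < e < f. Listing each simplex with vertices in this order, K has dimension 2 with simplices:

  0-simplices (6): a, b, c, d, e, f
  1-simplices (12): ab, ac, ad, ae, af, bc, be, bf, cd, ce, cf, de
  2-simplices (6): abe, abf, acd, acf, bce, cde

giving chain groups C_0 ≅ Z^6, C_1 ≅ Z^12, C_2 ≅ Z^6.

The boundary map ∂_1: C_1 → C_0 maps an edge to its endpoints' difference, ∂[p,q] = q − p. For instance
  ∂af = f − a.
This gives a 6×12 integer matrix of rank 5; reducing to Smith normal form yields diagonal entries (1,1,1,1,1).

Boundary ∂_2: C_2 → C_1 maps a triangle to the signed sum of its edges. For instance
  ∂cde = de − ce + cd,
  ∂acd = cd − ad + ac.
This gives a 12×6 integer matrix of rank 6; reducing to Smith normal form yields diagonal entries (1,1,1,1,1,1).

From H_k ≅ ker(∂_k) / im(∂_{k+1}) we obtain:

  H_0: rank C_0 − rank ∂_1 = 6 − 5 = 1, and the invariant factors of ∂_1 are all 1, so H_0 ≅ Z.
  H_1: rank ker ∂_1 − rank ∂_2 = (12 − 5) − 6 = 1, and the invariant factors of ∂_2 are all 1, so H_1 ≅ Z.
  H_2: rank ker ∂_2 − rank ∂_3 = (6 − 6) − 0 = 0, and there is no ∂_3, so H_2 ≅ 0.

H_0 = Z,  H_1 = Z,  H_2 = 0.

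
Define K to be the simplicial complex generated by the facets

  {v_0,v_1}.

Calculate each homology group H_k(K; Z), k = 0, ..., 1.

H_0 = Z,  H_1 = 0.

We work with the vertex ordering v_0 < v_1. The simplices of K, each written with vertices in increasing order, are:

  0-simplices (2): [v_0], [v_1]
  1-simplices (1): [v_0,v_1]

giving chain groups C_0 ≅ Z^2, C_1 ≅ Z^1.

The boundary map ∂_1: C_1 → C_0 is given by ∂[p,q] = [q] − [p]. For instance
  ∂[v_0,v_1] = [v_1] − [v_0].
The resulting 2×1 matrix has rank 1, and its Smith normal form has invariant factors (1).

Now H_k = ker ∂_k / im ∂_{k+1}, so:

  H_0: rank C_0 − rank ∂_1 = 2 − 1 = 1, and the invariant factors of ∂_1 are all 1, so H_0 ≅ Z.
  H_1: rank ker ∂_1 − rank ∂_2 = (1 − 1) − 0 = 0, and there is no ∂_2, so H_1 ≅ 0.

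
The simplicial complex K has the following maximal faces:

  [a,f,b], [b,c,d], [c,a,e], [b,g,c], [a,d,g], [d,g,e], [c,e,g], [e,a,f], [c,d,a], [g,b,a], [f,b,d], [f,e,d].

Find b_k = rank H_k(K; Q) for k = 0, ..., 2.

Fix the vertex order a < b < c < d < e < f < g and write every simplex with vertices in increasing order. Then dim K = 2 and the simplices of K are:

  0-simplices (7): a, b, c, d, e, f, g
  1-simplices (18): ab, ac, ad, ae, af, ag, bc, bd, bf, bg, cd, ce, cg, de, df, dg, ef, eg
  2-simplices (12): abf, abg, acd, ace, adg, aef, bcd, bcg, bdf, ceg, def, deg

giving chain groups C_0 ≅ Z^7, C_1 ≅ Z^18, C_2 ≅ Z^12.

The boundary map ∂_1: C_1 → C_0 maps an edge to its endpoints' difference, ∂[p,q] = q − p.
The 7×18 boundary matrix has rank 6 and Smith normal form diag(1,1,1,1,1,1).

Boundary ∂_2: C_2 → C_1 acts by ∂[p,q,r] = [q,r] − [p,r] + [p,q]. For instance
  ∂acd = cd − ad + ac,
  ∂bdf = df − bf + bd.
This gives a 18×12 integer matrix of rank 12; reducing to Smith normal form yields diagonal entries (1,1,1,1,1,1,1,1,1,1,1,2).

Computing H_k = (kernel of ∂_k) / (image of ∂_{k+1}):

  H_0: rank C_0 − rank ∂_1 = 7 − 6 = 1, and the invariant factors of ∂_1 are all 1, so H_0 ≅ Z.
  H_1: rank ker ∂_1 − rank ∂_2 = (18 − 6) − 12 = 0, and ∂_2 has invariant factor 2 > 1, so H_1 ≅ Z/2Z.
  H_2: rank ker ∂_2 − rank ∂_3 = (12 − 12) − 0 = 0, and there is no ∂_3, so H_2 ≅ 0.

As a check, the Euler characteristic is 7 − 18 + 12 = 1, which agrees with 1 − 0 + 0 = 1.

Hence the Betti numbers are b_0 = 1, b_1 = 0, b_2 = 0.

b_0 = 1, b_1 = 0, b_2 = 0.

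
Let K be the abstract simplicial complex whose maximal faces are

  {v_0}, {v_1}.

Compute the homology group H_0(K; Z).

H_0 = Z^2.

Order the vertices as v_0 < v_1. Listing each simplex with vertices in this order, K has dimension 0 with simplices:

  0-simplices (2): [v_0], [v_1]

giving chain groups C_0 ≅ Z^2.

From H_k ≅ ker(∂_k) / im(∂_{k+1}) we obtain:

  H_0: rank C_0 − rank ∂_1 = 2 − 0 = 2, and there is no ∂_1, so H_0 = Z^2.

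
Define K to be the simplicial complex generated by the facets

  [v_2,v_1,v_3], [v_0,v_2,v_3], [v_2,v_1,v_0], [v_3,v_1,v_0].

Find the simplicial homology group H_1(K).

H_1 ≅ 0.

Take the total order v_0 < v_1 < v_2 < v_3 on the vertex set. Then K (dimension 2) consists of the simplices:

  0-simplices (4): [v_0], [v_1], [v_2], [v_3]
  1-simplices (6): [v_0,v_1], [v_0,v_2], [v_0,v_3], [v_1,v_2], [v_1,v_3], [v_2,v_3]
  2-simplices (4): [v_0,v_1,v_2], [v_0,v_1,v_3], [v_0,v_2,v_3], [v_1,v_2,v_3]

so the chain groups are C_0 ≅ Z^4, C_1 ≅ Z^6, C_2 ≅ Z^4.

The boundary map ∂_1: C_1 → C_0 sends each edge [p,q] (with p < q) to q − p. For instance
  ∂[v_2,v_3] = [v_3] − [v_2].
The 4×6 boundary matrix has rank 3 and Smith normal form diag(1,1,1).

Boundary ∂_2: C_2 → C_1 maps a triangle to the signed sum of its edges. For instance
  ∂[v_0,v_2,v_3] = [v_2,v_3] − [v_0,v_3] + [v_0,v_2],
  ∂[v_1,v_2,v_3] = [v_2,v_3] − [v_1,v_3] + [v_1,v_2].
The 6×4 boundary matrix has rank 3 and Smith normal form diag(1,1,1).

From H_k ≅ ker(∂_k) / im(∂_{k+1}) we obtain:

  H_1: rank ker ∂_1 − rank ∂_2 = (6 − 3) − 3 = 0, and the invariant factors of ∂_2 are all 1, so H_1 = 0.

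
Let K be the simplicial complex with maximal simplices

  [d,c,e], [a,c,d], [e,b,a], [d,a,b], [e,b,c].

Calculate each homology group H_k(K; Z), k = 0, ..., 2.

K has 5 vertices, 10 edges, 5 triangles.
rank ∂_0 = 0, rank ∂_1 = 4 ⇒ b_0 = 5 − 0 − 4 = 1; all invariant factors of ∂_1 are 1 so no torsion. So H_0 ≅ Z.
rank ∂_1 = 4, rank ∂_2 = 5 ⇒ b_1 = 10 − 4 − 5 = 1; all invariant factors of ∂_2 are 1 so no torsion. So H_1 ≅ Z.
rank ∂_2 = 5, rank ∂_3 = 0 ⇒ b_2 = 5 − 5 − 0 = 0. So H_2 ≅ 0.

H_0 = Z,  H_1 = Z,  H_2 = 0.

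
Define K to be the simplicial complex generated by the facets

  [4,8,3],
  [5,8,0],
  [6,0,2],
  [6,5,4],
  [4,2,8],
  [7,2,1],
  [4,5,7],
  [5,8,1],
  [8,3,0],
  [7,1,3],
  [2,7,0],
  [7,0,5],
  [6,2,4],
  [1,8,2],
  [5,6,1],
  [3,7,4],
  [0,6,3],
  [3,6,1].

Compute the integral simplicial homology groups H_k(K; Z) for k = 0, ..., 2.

H_0 ≅ Z,  H_1 ≅ Z^2,  H_2 ≅ Z.

Order the vertices as 0 < 1 < 2 < 3 < 4 < 5 < 6 < 7 < 8. Listing each simplex with vertices in this order, K has dimension 2 with simplices:

  0-simplices (9): [0], [1], [2], [3], [4], [5], [6], [7], [8]
  1-simplices (27): (27 of them)
  2-simplices (18): [0,2,6], [0,2,7], [0,3,6], [0,3,8], [0,5,7], [0,5,8], [1,2,7], [1,2,8], [1,3,6], [1,3,7], [1,5,6], [1,5,8], [2,4,6], [2,4,8], [3,4,7], [3,4,8], [4,5,6], [4,5,7]

Hence C_0 ≅ Z^9, C_1 ≅ Z^27, C_2 ≅ Z^18.

The boundary map ∂_1: C_1 → C_0 maps an edge to its endpoints' difference, ∂[p,q] = q − p. For instance
  ∂[5,7] = [7] − [5].
The resulting 9×27 matrix has rank 8, and its Smith normal form has invariant factors (1,1,1,1,1,1,1,1).

∂_2: C_2 → C_1 acts by ∂[p,q,r] = [q,r] − [p,r] + [p,q]. For instance
  ∂[1,3,7] = [3,7] − [1,7] + [1,3],
  ∂[0,2,6] = [2,6] − [0,6] + [0,2].
The 27×18 boundary matrix has rank 17 and Smith normal form diag(1,1,1,1,1,1,1,1,1,1,1,1,1,1,1,1,1).

Computing H_k = (kernel of ∂_k) / (image of ∂_{k+1}):

  H_0: rank C_0 − rank ∂_1 = 9 − 8 = 1, and the invariant factors of ∂_1 are all 1, so H_0 ≅ Z.
  H_1: rank ker ∂_1 − rank ∂_2 = (27 − 8) − 17 = 2, and the invariant factors of ∂_2 are all 1, so H_1 ≅ Z^2.
  H_2: rank ker ∂_2 − rank ∂_3 = (18 − 17) − 0 = 1, and there is no ∂_3, so H_2 ≅ Z.

(K is a triangulation of the torus T^2.)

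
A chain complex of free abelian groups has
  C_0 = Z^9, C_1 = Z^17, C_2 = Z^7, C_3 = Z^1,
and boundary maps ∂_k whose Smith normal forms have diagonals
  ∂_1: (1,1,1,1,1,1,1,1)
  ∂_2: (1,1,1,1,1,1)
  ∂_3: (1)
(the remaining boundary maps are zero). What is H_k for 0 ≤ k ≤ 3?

H_0: b_0 = 9 − 0 − 8 = 1; torsion from ∂_1 factors > 1: none. So H_0 ≅ Z.
H_1: b_1 = 17 − 8 − 6 = 3; torsion from ∂_2 factors > 1: none. So H_1 ≅ Z^3.
H_2: b_2 = 7 − 6 − 1 = 0; torsion from ∂_3 factors > 1: none. So H_2 ≅ 0.
H_3: b_3 = 1 − 1 − 0 = 0; torsion from ∂_4 factors > 1: none. So H_3 ≅ 0.

H_0 ≅ Z,  H_1 ≅ Z^3,  H_2 = 0,  H_3 = 0.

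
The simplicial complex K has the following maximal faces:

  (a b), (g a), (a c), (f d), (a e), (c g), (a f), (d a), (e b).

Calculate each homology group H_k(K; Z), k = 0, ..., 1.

H_0 ≅ Z,  H_1 ≅ Z^3.

Fix the vertex order a < b < c < d < e < f < g and write every simplex with vertices in increasing order. Then dim K = 1 and the simplices of K are:

  0-simplices (7): a, b, c, d, e, f, g
  1-simplices (9): ab, ac, ad, ae, af, ag, be, cg, df

Hence C_0 ≅ Z^7, C_1 ≅ Z^9.

Boundary ∂_1: C_1 → C_0 sends each edge [p,q] (with p < q) to q − p. For instance
  ∂ag = g − a.
The 7×9 boundary matrix has rank 6 and Smith normal form diag(1,1,1,1,1,1).

Reading off H_k = ker ∂_k / im ∂_{k+1}:

  H_0: rank C_0 − rank ∂_1 = 7 − 6 = 1, and the invariant factors of ∂_1 are all 1, so H_0 = Z.
  H_1: rank ker ∂_1 − rank ∂_2 = (9 − 6) − 0 = 3, and there is no ∂_2, so H_1 = Z^3.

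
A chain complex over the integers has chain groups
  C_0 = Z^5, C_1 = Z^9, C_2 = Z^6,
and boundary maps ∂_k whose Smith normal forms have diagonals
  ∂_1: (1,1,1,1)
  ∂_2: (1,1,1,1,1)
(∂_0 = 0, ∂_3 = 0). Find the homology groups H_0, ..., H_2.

H_0 ≅ Z,  H_1 = 0,  H_2 ≅ Z.

H_0: b_0 = 5 − 0 − 4 = 1; torsion from ∂_1 factors > 1: none. So H_0 ≅ Z.
H_1: b_1 = 9 − 4 − 5 = 0; torsion from ∂_2 factors > 1: none. So H_1 ≅ 0.
H_2: b_2 = 6 − 5 − 0 = 1; torsion from ∂_3 factors > 1: none. So H_2 ≅ Z.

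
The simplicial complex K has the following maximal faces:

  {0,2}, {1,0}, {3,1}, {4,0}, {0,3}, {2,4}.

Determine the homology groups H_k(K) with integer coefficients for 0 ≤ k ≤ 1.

Fix the vertex order 0 < 1 < 2 < 3 < 4 and write every simplex with vertices in increasing order. Then dim K = 1 and the simplices of K are:

  0-simplices (5): [0], [1], [2], [3], [4]
  1-simplices (6): [0,1], [0,2], [0,3], [0,4], [1,3], [2,4]

giving chain groups C_0 ≅ Z^5, C_1 ≅ Z^6.

∂_1: C_1 → C_0 is given by ∂[p,q] = [q] − [p].
As a 5×6 matrix over Z this has rank 4, with invariant factors (1,1,1,1).

Now H_k = ker ∂_k / im ∂_{k+1}, so:

  H_0: rank C_0 − rank ∂_1 = 5 − 4 = 1, and the invariant factors of ∂_1 are all 1, so H_0 = Z.
  H_1: rank ker ∂_1 − rank ∂_2 = (6 − 4) − 0 = 2, and there is no ∂_2, so H_1 = Z^2.

(K is a triangulation of a wedge of 2 circles.)

H_0 ≅ Z,  H_1 ≅ Z^2.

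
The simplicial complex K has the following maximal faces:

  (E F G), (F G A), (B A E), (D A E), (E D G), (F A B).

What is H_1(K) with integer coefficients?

Order the vertices as A < B < D < E < F < G. Listing each simplex with vertices in this order, K has dimension 2 with simplices:

  0-simplices (6): A, B, D, E, F, G
  1-simplices (12): AB, AD, AE, AF, AG, BE, BF, DE, DG, EF, EG, FG
  2-simplices (6): ABE, ABF, ADE, AFG, DEG, EFG

giving chain groups C_0 ≅ Z^6, C_1 ≅ Z^12, C_2 ≅ Z^6.

The boundary map ∂_1: C_1 → C_0 is given by ∂[p,q] = [q] − [p]. For instance
  ∂BE = E − B.
The resulting 6×12 matrix has rank 5, and its Smith normal form has invariant factors (1,1,1,1,1).

Boundary ∂_2: C_2 → C_1 maps a triangle to the signed sum of its edges. For instance
  ∂ABE = BE − AE + AB,
  ∂ADE = DE − AE + AD.
As a 12×6 matrix over Z this has rank 6, with invariant factors (1,1,1,1,1,1).

Now H_k = ker ∂_k / im ∂_{k+1}, so:

  H_1: rank ker ∂_1 − rank ∂_2 = (12 − 5) − 6 = 1, and the invariant factors of ∂_2 are all 1, so H_1 = Z.

(K is a triangulation of the cylinder S^1 x I.)

H_1 = Z.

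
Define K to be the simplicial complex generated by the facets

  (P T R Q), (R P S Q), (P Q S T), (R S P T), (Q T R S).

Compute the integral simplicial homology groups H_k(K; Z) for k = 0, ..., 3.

H_0 ≅ Z,  H_1 = 0,  H_2 = 0,  H_3 ≅ Z.

We work with the vertex ordering P < Q < R < S < T. The simplices of K, each written with vertices in increasing order, are:

  0-simplices (5): P, Q, R, S, T
  1-simplices (10): PQ, PR, PS, PT, QR, QS, QT, RS, RT, ST
  2-simplices (10): PQR, PQS, PQT, PRS, PRT, PST, QRS, QRT, QST, RST
  3-simplices (5): PQRS, PQRT, PQST, PRST, QRST

Hence C_0 ≅ Z^5, C_1 ≅ Z^10, C_2 ≅ Z^10, C_3 ≅ Z^5.

The boundary map ∂_1: C_1 → C_0 is given by ∂[p,q] = [q] − [p].
This gives a 5×10 integer matrix of rank 4; reducing to Smith normal form yields diagonal entries (1,1,1,1).

The boundary map ∂_2: C_2 → C_1 acts by ∂[p,q,r] = [q,r] − [p,r] + [p,q]. For instance
  ∂PRS = RS − PS + PR,
  ∂PST = ST − PT + PS.
This gives a 10×10 integer matrix of rank 6; reducing to Smith normal form yields diagonal entries (1,1,1,1,1,1).

Boundary ∂_3: C_3 → C_2 sends each 3-simplex σ to the alternating sum Σ_i (−1)^i (σ with its i-th vertex removed). For instance
  ∂PRST = RST − PST + PRT − PRS,
  ∂PQRT = QRT − PRT + PQT − PQR.
As a 10×5 matrix over Z this has rank 4, with invariant factors (1,1,1,1).

Computing H_k = (kernel of ∂_k) / (image of ∂_{k+1}):

  H_0: rank C_0 − rank ∂_1 = 5 − 4 = 1, and the invariant factors of ∂_1 are all 1, so H_0 = Z.
  H_1: rank ker ∂_1 − rank ∂_2 = (10 − 4) − 6 = 0, and the invariant factors of ∂_2 are all 1, so H_1 = 0.
  H_2: rank ker ∂_2 − rank ∂_3 = (10 − 6) − 4 = 0, and the invariant factors of ∂_3 are all 1, so H_2 = 0.
  H_3: rank ker ∂_3 − rank ∂_4 = (5 − 4) − 0 = 1, and there is no ∂_4, so H_3 = Z.

As a check, the Euler characteristic is 5 − 10 + 10 − 5 = 0, which agrees with 1 − 0 + 0 − 1 = 0.
(K is a triangulation of the 3-sphere S^3.)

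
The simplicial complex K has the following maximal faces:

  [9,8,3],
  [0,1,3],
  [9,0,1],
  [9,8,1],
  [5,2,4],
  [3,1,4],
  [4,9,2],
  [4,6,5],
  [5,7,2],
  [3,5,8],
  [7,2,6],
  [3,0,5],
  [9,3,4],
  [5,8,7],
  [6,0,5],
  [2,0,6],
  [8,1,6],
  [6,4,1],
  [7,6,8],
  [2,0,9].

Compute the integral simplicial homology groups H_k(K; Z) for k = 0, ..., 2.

K has 10 vertices, 30 edges, 20 triangles.
rank ∂_0 = 0, rank ∂_1 = 9 ⇒ b_0 = 10 − 0 − 9 = 1; all invariant factors of ∂_1 are 1 so no torsion. So H_0 = Z.
rank ∂_1 = 9, rank ∂_2 = 20 ⇒ b_1 = 30 − 9 − 20 = 1; ∂_2 has invariant factor(s) [2] giving torsion. So H_1 = Z ⊕ Z/2Z.
rank ∂_2 = 20, rank ∂_3 = 0 ⇒ b_2 = 20 − 20 − 0 = 0. So H_2 = 0.

H_0 = Z,  H_1 = Z ⊕ Z/2Z,  H_2 = 0.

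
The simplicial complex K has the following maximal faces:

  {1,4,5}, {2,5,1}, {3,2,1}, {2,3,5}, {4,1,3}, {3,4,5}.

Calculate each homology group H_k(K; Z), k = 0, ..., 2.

We work with the vertex ordering 1 < 2 < 3 < 4 < 5. The simplices of K, each written with vertices in increasing order, are:

  0-simplices (5): [1], [2], [3], [4], [5]
  1-simplices (9): [1,2], [1,3], [1,4], [1,5], [2,3], [2,5], [3,4], [3,5], [4,5]
  2-simplices (6): [1,2,3], [1,2,5], [1,3,4], [1,4,5], [2,3,5], [3,4,5]

so the chain groups are C_0 ≅ Z^5, C_1 ≅ Z^9, C_2 ≅ Z^6.

The boundary map ∂_1: C_1 → C_0 is given by ∂[p,q] = [q] − [p].
This gives a 5×9 integer matrix of rank 4; reducing to Smith normal form yields diagonal entries (1,1,1,1).

∂_2: C_2 → C_1 sends each 2-simplex [p,q,r] to [q,r] − [p,r] + [p,q]. For instance
  ∂[2,3,5] = [3,5] − [2,5] + [2,3],
  ∂[1,2,5] = [2,5] − [1,5] + [1,2].
This gives a 9×6 integer matrix of rank 5; reducing to Smith normal form yields diagonal entries (1,1,1,1,1).

Computing H_k = (kernel of ∂_k) / (image of ∂_{k+1}):

  H_0: rank C_0 − rank ∂_1 = 5 − 4 = 1, and the invariant factors of ∂_1 are all 1, so H_0 ≅ Z.
  H_1: rank ker ∂_1 − rank ∂_2 = (9 − 4) − 5 = 0, and the invariant factors of ∂_2 are all 1, so H_1 ≅ 0.
  H_2: rank ker ∂_2 − rank ∂_3 = (6 − 5) − 0 = 1, and there is no ∂_3, so H_2 ≅ Z.

H_0 ≅ Z,  H_1 = 0,  H_2 ≅ Z.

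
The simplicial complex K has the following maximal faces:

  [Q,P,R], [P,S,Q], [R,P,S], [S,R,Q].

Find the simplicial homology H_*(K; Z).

We work with the vertex ordering P < Q < R < S. The simplices of K, each written with vertices in increasing order, are:

  0-simplices (4): P, Q, R, S
  1-simplices (6): PQ, PR, PS, QR, QS, RS
  2-simplices (4): PQR, PQS, PRS, QRS

giving chain groups C_0 ≅ Z^4, C_1 ≅ Z^6, C_2 ≅ Z^4.

The boundary map ∂_1: C_1 → C_0 maps an edge to its endpoints' difference, ∂[p,q] = q − p.
This gives a 4×6 integer matrix of rank 3; reducing to Smith normal form yields diagonal entries (1,1,1).

Boundary ∂_2: C_2 → C_1 sends each 2-simplex [p,q,r] to [q,r] − [p,r] + [p,q]. For instance
  ∂PRS = RS − PS + PR,
  ∂QRS = RS − QS + QR.
The 6×4 boundary matrix has rank 3 and Smith normal form diag(1,1,1).

From H_k ≅ ker(∂_k) / im(∂_{k+1}) we obtain:

  H_0: rank C_0 − rank ∂_1 = 4 − 3 = 1, and the invariant factors of ∂_1 are all 1, so H_0 ≅ Z.
  H_1: rank ker ∂_1 − rank ∂_2 = (6 − 3) − 3 = 0, and the invariant factors of ∂_2 are all 1, so H_1 ≅ 0.
  H_2: rank ker ∂_2 − rank ∂_3 = (4 − 3) − 0 = 1, and there is no ∂_3, so H_2 ≅ Z.

H_0 ≅ Z,  H_1 = 0,  H_2 ≅ Z.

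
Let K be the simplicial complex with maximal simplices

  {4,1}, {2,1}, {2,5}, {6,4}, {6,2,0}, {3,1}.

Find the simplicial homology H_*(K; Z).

K has 7 vertices, 8 edges, 1 triangle.
rank ∂_0 = 0, rank ∂_1 = 6 ⇒ b_0 = 7 − 0 − 6 = 1; all invariant factors of ∂_1 are 1 so no torsion. So H_0 = Z.
rank ∂_1 = 6, rank ∂_2 = 1 ⇒ b_1 = 8 − 6 − 1 = 1; all invariant factors of ∂_2 are 1 so no torsion. So H_1 = Z.
rank ∂_2 = 1, rank ∂_3 = 0 ⇒ b_2 = 1 − 1 − 0 = 0. So H_2 = 0.

H_0 = Z,  H_1 = Z,  H_2 = 0.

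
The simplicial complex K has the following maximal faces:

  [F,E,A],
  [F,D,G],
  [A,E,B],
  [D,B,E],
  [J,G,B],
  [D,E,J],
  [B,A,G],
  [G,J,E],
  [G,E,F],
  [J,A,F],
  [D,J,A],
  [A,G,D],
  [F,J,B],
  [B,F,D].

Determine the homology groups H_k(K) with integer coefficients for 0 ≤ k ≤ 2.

H_0 ≅ Z,  H_1 ≅ Z^2,  H_2 ≅ Z.

We work with the vertex ordering A < B < D < E < F < G < J. The simplices of K, each written with vertices in increasing order, are:

  0-simplices (7): A, B, D, E, F, G, J
  1-simplices (21): AB, AD, AE, AF, AG, AJ, BD, BE, BF, BG, BJ, DE, DF, DG, DJ, EF, EG, EJ, FG, FJ, GJ
  2-simplices (14): ABE, ABG, ADG, ADJ, AEF, AFJ, BDE, BDF, BFJ, BGJ, DEJ, DFG, EFG, EGJ

Hence C_0 ≅ Z^7, C_1 ≅ Z^21, C_2 ≅ Z^14.

∂_1: C_1 → C_0 maps an edge to its endpoints' difference, ∂[p,q] = q − p.
The resulting 7×21 matrix has rank 6, and its Smith normal form has invariant factors (1,1,1,1,1,1).

The boundary map ∂_2: C_2 → C_1 maps a triangle to the signed sum of its edges. For instance
  ∂ABE = BE − AE + AB,
  ∂DEJ = EJ − DJ + DE.
This gives a 21×14 integer matrix of rank 13; reducing to Smith normal form yields diagonal entries (1,1,1,1,1,1,1,1,1,1,1,1,1).

Reading off H_k = ker ∂_k / im ∂_{k+1}:

  H_0: rank C_0 − rank ∂_1 = 7 − 6 = 1, and the invariant factors of ∂_1 are all 1, so H_0 ≅ Z.
  H_1: rank ker ∂_1 − rank ∂_2 = (21 − 6) − 13 = 2, and the invariant factors of ∂_2 are all 1, so H_1 ≅ Z^2.
  H_2: rank ker ∂_2 − rank ∂_3 = (14 − 13) − 0 = 1, and there is no ∂_3, so H_2 ≅ Z.

As a check, the Euler characteristic is 7 − 21 + 14 = 0, which agrees with 1 − 2 + 1 = 0.
(K is a triangulation of the torus T^2.)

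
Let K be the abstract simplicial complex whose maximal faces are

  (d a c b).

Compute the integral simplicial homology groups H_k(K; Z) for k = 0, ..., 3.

Order the vertices as a < b < c < d. Listing each simplex with vertices in this order, K has dimension 3 with simplices:

  0-simplices (4): a, b, c, d
  1-simplices (6): ab, ac, ad, bc, bd, cd
  2-simplices (4): abc, abd, acd, bcd
  3-simplices (1): abcd

giving chain groups C_0 ≅ Z^4, C_1 ≅ Z^6, C_2 ≅ Z^4, C_3 ≅ Z^1.

∂_1: C_1 → C_0 is given by ∂[p,q] = [q] − [p].
The 4×6 boundary matrix has rank 3 and Smith normal form diag(1,1,1).

∂_2: C_2 → C_1 maps a triangle to the signed sum of its edges. For instance
  ∂bcd = cd − bd + bc,
  ∂abd = bd − ad + ab.
The resulting 6×4 matrix has rank 3, and its Smith normal form has invariant factors (1,1,1).

The boundary map ∂_3: C_3 → C_2 sends each 3-simplex σ to the alternating sum Σ_i (−1)^i (σ with its i-th vertex removed). For instance
  ∂abcd = bcd − acd + abd − abc.
The resulting 4×1 matrix has rank 1, and its Smith normal form has invariant factors (1).

Computing H_k = (kernel of ∂_k) / (image of ∂_{k+1}):

  H_0: rank C_0 − rank ∂_1 = 4 − 3 = 1, and the invariant factors of ∂_1 are all 1, so H_0 ≅ Z.
  H_1: rank ker ∂_1 − rank ∂_2 = (6 − 3) − 3 = 0, and the invariant factors of ∂_2 are all 1, so H_1 ≅ 0.
  H_2: rank ker ∂_2 − rank ∂_3 = (4 − 3) − 1 = 0, and the invariant factors of ∂_3 are all 1, so H_2 ≅ 0.
  H_3: rank ker ∂_3 − rank ∂_4 = (1 − 1) − 0 = 0, and there is no ∂_4, so H_3 ≅ 0.

As a check, the Euler characteristic is 4 − 6 + 4 − 1 = 1, which agrees with 1 − 0 + 0 − 0 = 1.
(K is a triangulation of the 3-simplex.)

H_0 ≅ Z,  H_1 = 0,  H_2 = 0,  H_3 = 0.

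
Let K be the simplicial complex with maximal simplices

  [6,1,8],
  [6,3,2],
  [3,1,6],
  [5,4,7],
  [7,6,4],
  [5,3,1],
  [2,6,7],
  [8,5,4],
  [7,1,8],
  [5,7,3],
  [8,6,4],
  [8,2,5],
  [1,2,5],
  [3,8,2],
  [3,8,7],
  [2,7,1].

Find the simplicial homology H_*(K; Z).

We work with the vertex ordering 1 < 2 < 3 < 4 < 5 < 6 < 7 < 8. The simplices of K, each written with vertices in increasing order, are:

  0-simplices (8): [1], [2], [3], [4], [5], [6], [7], [8]
  1-simplices (24): (24 of them)
  2-simplices (16): [1,2,5], [1,2,7], [1,3,5], [1,3,6], [1,6,8], [1,7,8], [2,3,6], [2,3,8], [2,5,8], [2,6,7], [3,5,7], [3,7,8], [4,5,7], [4,5,8], [4,6,7], [4,6,8]

Hence C_0 ≅ Z^8, C_1 ≅ Z^24, C_2 ≅ Z^16.

∂_1: C_1 → C_0 is given by ∂[p,q] = [q] − [p].
The 8×24 boundary matrix has rank 7 and Smith normal form diag(1,1,1,1,1,1,1).

Boundary ∂_2: C_2 → C_1 maps a triangle to the signed sum of its edges. For instance
  ∂[2,3,8] = [3,8] − [2,8] + [2,3],
  ∂[1,7,8] = [7,8] − [1,8] + [1,7].
This gives a 24×16 integer matrix of rank 15; reducing to Smith normal form yields diagonal entries (1,1,1,1,1,1,1,1,1,1,1,1,1,1,1).

Now H_k = ker ∂_k / im ∂_{k+1}, so:

  H_0: rank C_0 − rank ∂_1 = 8 − 7 = 1, and the invariant factors of ∂_1 are all 1, so H_0 ≅ Z.
  H_1: rank ker ∂_1 − rank ∂_2 = (24 − 7) − 15 = 2, and the invariant factors of ∂_2 are all 1, so H_1 ≅ Z^2.
  H_2: rank ker ∂_2 − rank ∂_3 = (16 − 15) − 0 = 1, and there is no ∂_3, so H_2 ≅ Z.

As a check, the Euler characteristic is 8 − 24 + 16 = 0, which agrees with 1 − 2 + 1 = 0.

H_0 = Z,  H_1 = Z^2,  H_2 = Z.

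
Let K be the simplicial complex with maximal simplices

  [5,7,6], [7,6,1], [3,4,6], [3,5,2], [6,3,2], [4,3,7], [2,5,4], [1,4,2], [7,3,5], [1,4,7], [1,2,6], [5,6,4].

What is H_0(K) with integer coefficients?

We work with the vertex ordering 1 < 2 < 3 < 4 < 5 < 6 < 7. The simplices of K, each written with vertices in increasing order, are:

  0-simplices (7): [1], [2], [3], [4], [5], [6], [7]
  1-simplices (18): [1,2], [1,4], [1,6], [1,7], [2,3], [2,4], [2,5], [2,6], [3,4], [3,5], [3,6], [3,7], [4,5], [4,6], [4,7], [5,6], [5,7], [6,7]
  2-simplices (12): [1,2,4], [1,2,6], [1,4,7], [1,6,7], [2,3,5], [2,3,6], [2,4,5], [3,4,6], [3,4,7], [3,5,7], [4,5,6], [5,6,7]

Hence C_0 ≅ Z^7, C_1 ≅ Z^18, C_2 ≅ Z^12.

Boundary ∂_1: C_1 → C_0 maps an edge to its endpoints' difference, ∂[p,q] = q − p. For instance
  ∂[1,6] = [6] − [1].
As a 7×18 matrix over Z this has rank 6, with invariant factors (1,1,1,1,1,1).

∂_2: C_2 → C_1 acts by ∂[p,q,r] = [q,r] − [p,r] + [p,q]. For instance
  ∂[2,3,5] = [3,5] − [2,5] + [2,3],
  ∂[4,5,6] = [5,6] − [4,6] + [4,5].
This gives a 18×12 integer matrix of rank 12; reducing to Smith normal form yields diagonal entries (1,1,1,1,1,1,1,1,1,1,1,2).

Reading off H_k = ker ∂_k / im ∂_{k+1}:

  H_0: rank C_0 − rank ∂_1 = 7 − 6 = 1, and the invariant factors of ∂_1 are all 1, so H_0 ≅ Z.

H_0 ≅ Z.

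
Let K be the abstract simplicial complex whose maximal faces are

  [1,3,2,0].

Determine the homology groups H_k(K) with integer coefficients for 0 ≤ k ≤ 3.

Order the vertices as 0 < 1 < 2 < 3. Listing each simplex with vertices in this order, K has dimension 3 with simplices:

  0-simplices (4): [0], [1], [2], [3]
  1-simplices (6): [0,1], [0,2], [0,3], [1,2], [1,3], [2,3]
  2-simplices (4): [0,1,2], [0,1,3], [0,2,3], [1,2,3]
  3-simplices (1): [0,1,2,3]

Hence C_0 ≅ Z^4, C_1 ≅ Z^6, C_2 ≅ Z^4, C_3 ≅ Z^1.

∂_1: C_1 → C_0 is given by ∂[p,q] = [q] − [p]. For instance
  ∂[0,1] = [1] − [0].
The resulting 4×6 matrix has rank 3, and its Smith normal form has invariant factors (1,1,1).

The boundary map ∂_2: C_2 → C_1 sends each 2-simplex [p,q,r] to [q,r] − [p,r] + [p,q]. For instance
  ∂[0,2,3] = [2,3] − [0,3] + [0,2],
  ∂[1,2,3] = [2,3] − [1,3] + [1,2].
The 6×4 boundary matrix has rank 3 and Smith normal form diag(1,1,1).

The boundary map ∂_3: C_3 → C_2 sends each 3-simplex σ to the alternating sum Σ_i (−1)^i (σ with its i-th vertex removed). For instance
  ∂[0,1,2,3] = [1,2,3] − [0,2,3] + [0,1,3] − [0,1,2].
The resulting 4×1 matrix has rank 1, and its Smith normal form has invariant factors (1).

Now H_k = ker ∂_k / im ∂_{k+1}, so:

  H_0: rank C_0 − rank ∂_1 = 4 − 3 = 1, and the invariant factors of ∂_1 are all 1, so H_0 = Z.
  H_1: rank ker ∂_1 − rank ∂_2 = (6 − 3) − 3 = 0, and the invariant factors of ∂_2 are all 1, so H_1 = 0.
  H_2: rank ker ∂_2 − rank ∂_3 = (4 − 3) − 1 = 0, and the invariant factors of ∂_3 are all 1, so H_2 = 0.
  H_3: rank ker ∂_3 − rank ∂_4 = (1 − 1) − 0 = 0, and there is no ∂_4, so H_3 = 0.

H_0 = Z,  H_1 = 0,  H_2 = 0,  H_3 = 0.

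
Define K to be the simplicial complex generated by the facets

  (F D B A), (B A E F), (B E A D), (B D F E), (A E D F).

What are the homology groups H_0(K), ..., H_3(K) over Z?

K has 5 vertices, 10 edges, 10 triangles, 5 3-simplices.
rank ∂_0 = 0, rank ∂_1 = 4 ⇒ b_0 = 5 − 0 − 4 = 1; all invariant factors of ∂_1 are 1 so no torsion. So H_0 = Z.
rank ∂_1 = 4, rank ∂_2 = 6 ⇒ b_1 = 10 − 4 − 6 = 0; all invariant factors of ∂_2 are 1 so no torsion. So H_1 = 0.
rank ∂_2 = 6, rank ∂_3 = 4 ⇒ b_2 = 10 − 6 − 4 = 0; all invariant factors of ∂_3 are 1 so no torsion. So H_2 = 0.
rank ∂_3 = 4, rank ∂_4 = 0 ⇒ b_3 = 5 − 4 − 0 = 1. So H_3 = Z.

H_0 ≅ Z,  H_1 = 0,  H_2 = 0,  H_3 ≅ Z.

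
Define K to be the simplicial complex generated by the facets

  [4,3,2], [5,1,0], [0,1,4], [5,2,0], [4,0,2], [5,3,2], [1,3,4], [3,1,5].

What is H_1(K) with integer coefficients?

H_1 = 0.

Order the vertices as 0 < 1 < 2 < 3 < 4 < 5. Listing each simplex with vertices in this order, K has dimension 2 with simplices:

  0-simplices (6): [0], [1], [2], [3], [4], [5]
  1-simplices (12): [0,1], [0,2], [0,4], [0,5], [1,3], [1,4], [1,5], [2,3], [2,4], [2,5], [3,4], [3,5]
  2-simplices (8): [0,1,4], [0,1,5], [0,2,4], [0,2,5], [1,3,4], [1,3,5], [2,3,4], [2,3,5]

Hence C_0 ≅ Z^6, C_1 ≅ Z^12, C_2 ≅ Z^8.

Boundary ∂_1: C_1 → C_0 maps an edge to its endpoints' difference, ∂[p,q] = q − p.
The resulting 6×12 matrix has rank 5, and its Smith normal form has invariant factors (1,1,1,1,1).

∂_2: C_2 → C_1 acts by ∂[p,q,r] = [q,r] − [p,r] + [p,q]. For instance
  ∂[0,1,5] = [1,5] − [0,5] + [0,1],
  ∂[1,3,4] = [3,4] − [1,4] + [1,3].
This gives a 12×8 integer matrix of rank 7; reducing to Smith normal form yields diagonal entries (1,1,1,1,1,1,1).

Now H_k = ker ∂_k / im ∂_{k+1}, so:

  H_1: rank ker ∂_1 − rank ∂_2 = (12 − 5) − 7 = 0, and the invariant factors of ∂_2 are all 1, so H_1 = 0.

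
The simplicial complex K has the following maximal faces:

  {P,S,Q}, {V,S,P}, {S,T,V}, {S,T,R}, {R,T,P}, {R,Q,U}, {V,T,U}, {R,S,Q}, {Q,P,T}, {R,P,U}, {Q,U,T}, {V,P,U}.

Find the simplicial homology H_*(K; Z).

H_0 ≅ Z,  H_1 ≅ Z/2,  H_2 = 0.

We work with the vertex ordering P < Q < R < S < T < U < V. The simplices of K, each written with vertices in increasing order, are:

  0-simplices (7): P, Q, R, S, T, U, V
  1-simplices (18): PQ, PR, PS, PT, PU, PV, QR, QS, QT, QU, RS, RT, RU, ST, SV, TU, TV, UV
  2-simplices (12): PQS, PQT, PRT, PRU, PSV, PUV, QRS, QRU, QTU, RST, STV, TUV

Hence C_0 ≅ Z^7, C_1 ≅ Z^18, C_2 ≅ Z^12.

Boundary ∂_1: C_1 → C_0 maps an edge to its endpoints' difference, ∂[p,q] = q − p. For instance
  ∂PQ = Q − P.
This gives a 7×18 integer matrix of rank 6; reducing to Smith normal form yields diagonal entries (1,1,1,1,1,1).

The boundary map ∂_2: C_2 → C_1 acts by ∂[p,q,r] = [q,r] − [p,r] + [p,q]. For instance
  ∂STV = TV − SV + ST,
  ∂PUV = UV − PV + PU.
As a 18×12 matrix over Z this has rank 12, with invariant factors (1,1,1,1,1,1,1,1,1,1,1,2).

From H_k ≅ ker(∂_k) / im(∂_{k+1}) we obtain:

  H_0: rank C_0 − rank ∂_1 = 7 − 6 = 1, and the invariant factors of ∂_1 are all 1, so H_0 ≅ Z.
  H_1: rank ker ∂_1 − rank ∂_2 = (18 − 6) − 12 = 0, and ∂_2 has invariant factor 2 > 1, so H_1 ≅ Z/2.
  H_2: rank ker ∂_2 − rank ∂_3 = (12 − 12) − 0 = 0, and there is no ∂_3, so H_2 ≅ 0.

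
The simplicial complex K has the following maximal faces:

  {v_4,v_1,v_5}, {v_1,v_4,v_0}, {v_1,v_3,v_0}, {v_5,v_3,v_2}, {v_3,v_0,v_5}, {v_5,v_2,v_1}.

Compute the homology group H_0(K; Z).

H_0 ≅ Z.

K has 6 vertices, 12 edges, 6 triangles.
rank ∂_0 = 0, rank ∂_1 = 5 ⇒ b_0 = 6 − 0 − 5 = 1; all invariant factors of ∂_1 are 1 so no torsion. So H_0 ≅ Z.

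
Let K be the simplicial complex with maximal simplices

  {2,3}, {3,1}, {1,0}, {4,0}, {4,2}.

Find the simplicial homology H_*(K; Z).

Take the total order 0 < 1 < 2 < 3 < 4 on the vertex set. Then K (dimension 1) consists of the simplices:

  0-simplices (5): [0], [1], [2], [3], [4]
  1-simplices (5): [0,1], [0,4], [1,3], [2,3], [2,4]

so the chain groups are C_0 ≅ Z^5, C_1 ≅ Z^5.

Boundary ∂_1: C_1 → C_0 maps an edge to its endpoints' difference, ∂[p,q] = q − p. For instance
  ∂[0,1] = [1] − [0].
This gives a 5×5 integer matrix of rank 4; reducing to Smith normal form yields diagonal entries (1,1,1,1).

Reading off H_k = ker ∂_k / im ∂_{k+1}:

  H_0: rank C_0 − rank ∂_1 = 5 − 4 = 1, and the invariant factors of ∂_1 are all 1, so H_0 ≅ Z.
  H_1: rank ker ∂_1 − rank ∂_2 = (5 − 4) − 0 = 1, and there is no ∂_2, so H_1 ≅ Z.

(K is a triangulation of the circle S^1.)

H_0 ≅ Z,  H_1 ≅ Z.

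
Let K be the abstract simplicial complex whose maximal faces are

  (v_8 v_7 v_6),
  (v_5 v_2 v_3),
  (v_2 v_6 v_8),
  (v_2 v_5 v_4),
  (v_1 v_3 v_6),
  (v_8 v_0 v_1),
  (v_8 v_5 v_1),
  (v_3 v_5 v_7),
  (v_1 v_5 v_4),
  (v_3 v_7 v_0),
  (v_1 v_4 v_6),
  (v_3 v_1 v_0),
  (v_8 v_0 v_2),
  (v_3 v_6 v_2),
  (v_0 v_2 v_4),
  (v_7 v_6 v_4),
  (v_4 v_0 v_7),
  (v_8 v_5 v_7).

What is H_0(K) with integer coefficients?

Fix the vertex order v_0 < v_1 < v_2 < v_3 < v_4 < v_5 < v_6 < v_7 < v_8 and write every simplex with vertices in increasing order. Then dim K = 2 and the simplices of K are:

  0-simplices (9): [v_0], [v_1], [v_2], [v_3], [v_4], [v_5], [v_6], [v_7], [v_8]
  1-simplices (27): (27 of them)
  2-simplices (18): (18 of them)

so the chain groups are C_0 ≅ Z^9, C_1 ≅ Z^27, C_2 ≅ Z^18.

The boundary map ∂_1: C_1 → C_0 sends each edge [p,q] (with p < q) to q − p.
As a 9×27 matrix over Z this has rank 8, with invariant factors (1,1,1,1,1,1,1,1).

The boundary map ∂_2: C_2 → C_1 maps a triangle to the signed sum of its edges. For instance
  ∂[v_0,v_2,v_4] = [v_2,v_4] − [v_0,v_4] + [v_0,v_2],
  ∂[v_0,v_2,v_8] = [v_2,v_8] − [v_0,v_8] + [v_0,v_2].
As a 27×18 matrix over Z this has rank 17, with invariant factors (1,1,1,1,1,1,1,1,1,1,1,1,1,1,1,1,1).

Computing H_k = (kernel of ∂_k) / (image of ∂_{k+1}):

  H_0: rank C_0 − rank ∂_1 = 9 − 8 = 1, and the invariant factors of ∂_1 are all 1, so H_0 ≅ Z.

H_0 = Z.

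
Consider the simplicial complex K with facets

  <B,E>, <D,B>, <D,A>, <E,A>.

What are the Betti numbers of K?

Fix the vertex order A < B < D < E and write every simplex with vertices in increasing order. Then dim K = 1 and the simplices of K are:

  0-simplices (4): A, B, D, E
  1-simplices (4): AD, AE, BD, BE

Hence C_0 ≅ Z^4, C_1 ≅ Z^4.

The boundary map ∂_1: C_1 → C_0 sends each edge [p,q] (with p < q) to q − p. For instance
  ∂AD = D − A.
The 4×4 boundary matrix has rank 3 and Smith normal form diag(1,1,1).

Computing H_k = (kernel of ∂_k) / (image of ∂_{k+1}):

  H_0: rank C_0 − rank ∂_1 = 4 − 3 = 1, and the invariant factors of ∂_1 are all 1, so H_0 ≅ Z.
  H_1: rank ker ∂_1 − rank ∂_2 = (4 − 3) − 0 = 1, and there is no ∂_2, so H_1 ≅ Z.

As a check, the Euler characteristic is 4 − 4 = 0, which agrees with 1 − 1 = 0.

Hence the Betti numbers are b_0 = 1, b_1 = 1.

b_0 = 1, b_1 = 1.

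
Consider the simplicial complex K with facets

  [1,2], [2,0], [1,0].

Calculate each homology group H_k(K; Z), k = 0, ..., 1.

Take the total order 0 < 1 < 2 on the vertex set. Then K (dimension 1) consists of the simplices:

  0-simplices (3): [0], [1], [2]
  1-simplices (3): [0,1], [0,2], [1,2]

giving chain groups C_0 ≅ Z^3, C_1 ≅ Z^3.

∂_1: C_1 → C_0 sends each edge [p,q] (with p < q) to q − p.
This gives a 3×3 integer matrix of rank 2; reducing to Smith normal form yields diagonal entries (1,1).

From H_k ≅ ker(∂_k) / im(∂_{k+1}) we obtain:

  H_0: rank C_0 − rank ∂_1 = 3 − 2 = 1, and the invariant factors of ∂_1 are all 1, so H_0 ≅ Z.
  H_1: rank ker ∂_1 − rank ∂_2 = (3 − 2) − 0 = 1, and there is no ∂_2, so H_1 ≅ Z.

H_0 ≅ Z,  H_1 ≅ Z.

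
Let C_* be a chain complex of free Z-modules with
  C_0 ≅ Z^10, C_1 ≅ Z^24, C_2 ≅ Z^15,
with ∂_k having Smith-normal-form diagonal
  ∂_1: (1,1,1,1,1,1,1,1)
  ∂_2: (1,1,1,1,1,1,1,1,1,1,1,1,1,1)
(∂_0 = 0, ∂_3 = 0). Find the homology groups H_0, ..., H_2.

H_0: b_0 = 10 − 0 − 8 = 2; torsion from ∂_1 factors > 1: none. So H_0 ≅ Z^2.
H_1: b_1 = 24 − 8 − 14 = 2; torsion from ∂_2 factors > 1: none. So H_1 ≅ Z^2.
H_2: b_2 = 15 − 14 − 0 = 1; torsion from ∂_3 factors > 1: none. So H_2 ≅ Z.

H_0 ≅ Z^2,  H_1 ≅ Z^2,  H_2 ≅ Z.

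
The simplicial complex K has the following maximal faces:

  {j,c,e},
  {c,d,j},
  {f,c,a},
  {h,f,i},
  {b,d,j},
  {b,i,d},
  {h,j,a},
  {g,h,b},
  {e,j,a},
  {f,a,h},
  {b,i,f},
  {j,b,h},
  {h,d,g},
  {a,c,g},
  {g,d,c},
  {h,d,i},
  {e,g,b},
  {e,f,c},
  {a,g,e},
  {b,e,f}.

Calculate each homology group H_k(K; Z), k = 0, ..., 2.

We work with the vertex ordering a < b < c < d < e < f < g < h < i < j. The simplices of K, each written with vertices in increasing order, are:

  0-simplices (10): a, b, c, d, e, f, g, h, i, j
  1-simplices (30): ac, ae, af, ag, ah, aj, bd, be, bf, bg, bh, bi, bj, cd, ce, cf, cg, cj, dg, dh, di, dj, ef, eg, ej, fh, fi, gh, hi, hj
  2-simplices (20): acf, acg, aeg, aej, afh, ahj, bdi, bdj, bef, beg, bfi, bgh, bhj, cdg, cdj, cef, cej, dgh, dhi, fhi

Hence C_0 ≅ Z^10, C_1 ≅ Z^30, C_2 ≅ Z^20.

The boundary map ∂_1: C_1 → C_0 maps an edge to its endpoints' difference, ∂[p,q] = q − p.
The resulting 10×30 matrix has rank 9, and its Smith normal form has invariant factors (1,1,1,1,1,1,1,1,1).

∂_2: C_2 → C_1 sends each 2-simplex [p,q,r] to [q,r] − [p,r] + [p,q]. For instance
  ∂acf = cf − af + ac,
  ∂bhj = hj − bj + bh.
This gives a 30×20 integer matrix of rank 20; reducing to Smith normal form yields diagonal entries (1,1,1,1,1,1,1,1,1,1,1,1,1,1,1,1,1,1,1,2).

Now H_k = ker ∂_k / im ∂_{k+1}, so:

  H_0: rank C_0 − rank ∂_1 = 10 − 9 = 1, and the invariant factors of ∂_1 are all 1, so H_0 = Z.
  H_1: rank ker ∂_1 − rank ∂_2 = (30 − 9) − 20 = 1, and ∂_2 has invariant factor 2 > 1, so H_1 = Z ⊕ Z/2.
  H_2: rank ker ∂_2 − rank ∂_3 = (20 − 20) − 0 = 0, and there is no ∂_3, so H_2 = 0.

As a check, the Euler characteristic is 10 − 30 + 20 = 0, which agrees with 1 − 1 + 0 = 0.

H_0 = Z,  H_1 = Z ⊕ Z/2,  H_2 = 0.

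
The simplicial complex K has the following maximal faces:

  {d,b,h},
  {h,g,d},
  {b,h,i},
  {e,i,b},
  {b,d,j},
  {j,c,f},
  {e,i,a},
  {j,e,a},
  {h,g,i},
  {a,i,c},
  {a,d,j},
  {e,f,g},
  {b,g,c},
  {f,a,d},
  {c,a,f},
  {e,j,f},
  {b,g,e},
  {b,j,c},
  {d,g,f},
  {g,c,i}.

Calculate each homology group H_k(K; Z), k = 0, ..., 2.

Take the total order a < b < c < d < e < f < g < h < i < j on the vertex set. Then K (dimension 2) consists of the simplices:

  0-simplices (10): a, b, c, d, e, f, g, h, i, j
  1-simplices (30): ac, ad, ae, af, ai, aj, bc, bd, be, bg, bh, bi, bj, cf, cg, ci, cj, df, dg, dh, dj, ef, eg, ei, ej, fg, fj, gh, gi, hi
  2-simplices (20): acf, aci, adf, adj, aei, aej, bcg, bcj, bdh, bdj, beg, bei, bhi, cfj, cgi, dfg, dgh, efg, efj, ghi

Hence C_0 ≅ Z^10, C_1 ≅ Z^30, C_2 ≅ Z^20.

Boundary ∂_1: C_1 → C_0 sends each edge [p,q] (with p < q) to q − p. For instance
  ∂gi = i − g.
As a 10×30 matrix over Z this has rank 9, with invariant factors (1,1,1,1,1,1,1,1,1).

∂_2: C_2 → C_1 maps a triangle to the signed sum of its edges. For instance
  ∂adf = df − af + ad,
  ∂bhi = hi − bi + bh.
The 30×20 boundary matrix has rank 20 and Smith normal form diag(1,1,1,1,1,1,1,1,1,1,1,1,1,1,1,1,1,1,1,2).

Reading off H_k = ker ∂_k / im ∂_{k+1}:

  H_0: rank C_0 − rank ∂_1 = 10 − 9 = 1, and the invariant factors of ∂_1 are all 1, so H_0 = Z.
  H_1: rank ker ∂_1 − rank ∂_2 = (30 − 9) − 20 = 1, and ∂_2 has invariant factor 2 > 1, so H_1 = Z ⊕ Z/2Z.
  H_2: rank ker ∂_2 − rank ∂_3 = (20 − 20) − 0 = 0, and there is no ∂_3, so H_2 = 0.

(K is a triangulation of the Klein bottle.)

H_0 = Z,  H_1 = Z ⊕ Z/2Z,  H_2 = 0.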